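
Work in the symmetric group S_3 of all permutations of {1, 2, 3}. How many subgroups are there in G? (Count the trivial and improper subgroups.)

6

|G| = 6, so by Lagrange every subgroup order divides 6. Divisors: 1, 2, 3, 6.
Subgroups by order — order 1: 1; order 2: 3; order 3: 1; order 6: 1.
Total: 1 + 3 + 1 + 1 = 6.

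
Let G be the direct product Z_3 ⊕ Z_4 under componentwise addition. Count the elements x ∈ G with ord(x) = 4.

2

An element (a,b) has order lcm(ord(a), ord(b)); count pairs with lcm equal to 4.
Enumerating gives 2 such elements.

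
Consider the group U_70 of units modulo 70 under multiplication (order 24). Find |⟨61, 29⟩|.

12

|⟨61⟩| = 6 and |⟨29⟩| = 2, so |H| is a multiple of lcm(6, 2) = 6 and divides |G| = 24.
Closing under the operation: H = {1, 9, 11, 19, 29, 31, 39, 41, 51, 59, 61, 69}, so |H| = 12.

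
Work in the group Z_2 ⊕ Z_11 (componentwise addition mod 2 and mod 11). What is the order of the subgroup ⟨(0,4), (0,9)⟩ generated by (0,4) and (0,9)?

11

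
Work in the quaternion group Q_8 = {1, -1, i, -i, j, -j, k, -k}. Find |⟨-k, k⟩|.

4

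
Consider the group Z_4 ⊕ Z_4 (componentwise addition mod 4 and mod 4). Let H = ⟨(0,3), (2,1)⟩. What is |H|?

8

|⟨(0,3)⟩| = 4 and |⟨(2,1)⟩| = 4, so |H| is a multiple of lcm(4, 4) = 4 and divides |G| = 16.
Closing under the operation: H = {(0,0), (0,1), (0,2), (0,3), (2,0), (2,1), (2,2), (2,3)}, so |H| = 8.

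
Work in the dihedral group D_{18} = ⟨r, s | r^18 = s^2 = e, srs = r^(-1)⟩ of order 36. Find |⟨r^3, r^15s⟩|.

|⟨r^3⟩| = 6 and |⟨r^15s⟩| = 2, so |H| is a multiple of lcm(6, 2) = 6 and divides |G| = 36.
Closing under the operation: H = {e, r^3, r^6, r^9, r^12, r^15, s, r^3s, r^6s, r^9s, r^12s, r^15s}, so |H| = 12.

12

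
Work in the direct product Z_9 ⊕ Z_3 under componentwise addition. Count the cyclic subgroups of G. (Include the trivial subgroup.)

8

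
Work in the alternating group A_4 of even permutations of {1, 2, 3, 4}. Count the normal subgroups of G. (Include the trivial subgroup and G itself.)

3

G has 10 subgroups. Checking conjugation-invariance by order — order 1: 1/1 normal; order 2: 0/3 normal; order 3: 0/4 normal; order 4: 1/1 normal; order 12: 1/1 normal.
Total normal subgroups: 3.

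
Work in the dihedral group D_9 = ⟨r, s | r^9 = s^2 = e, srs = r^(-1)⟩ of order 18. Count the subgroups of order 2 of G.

9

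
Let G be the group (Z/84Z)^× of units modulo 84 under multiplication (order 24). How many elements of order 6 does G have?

Enumerating element orders in G gives 14 elements of order 6.

14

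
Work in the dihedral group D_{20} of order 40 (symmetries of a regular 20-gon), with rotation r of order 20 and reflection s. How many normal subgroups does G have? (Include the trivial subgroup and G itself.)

9

G has 48 subgroups. Checking conjugation-invariance by order — order 1: 1/1 normal; order 2: 1/21 normal; order 4: 1/11 normal; order 5: 1/1 normal; order 8: 0/5 normal; order 10: 1/5 normal; order 20: 3/3 normal; order 40: 1/1 normal.
Total normal subgroups: 9.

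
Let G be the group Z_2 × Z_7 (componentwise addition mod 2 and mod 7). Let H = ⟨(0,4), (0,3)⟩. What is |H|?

7

|⟨(0,4)⟩| = 7 and |⟨(0,3)⟩| = 7, so |H| is a multiple of lcm(7, 7) = 7 and divides |G| = 14.
Closing under the operation: H = {(0,0), (0,1), (0,2), (0,3), (0,4), (0,5), (0,6)}, so |H| = 7.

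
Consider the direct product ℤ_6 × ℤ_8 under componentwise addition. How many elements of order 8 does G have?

8

An element (a,b) has order lcm(ord(a), ord(b)); count pairs with lcm equal to 8.
Enumerating gives 8 such elements.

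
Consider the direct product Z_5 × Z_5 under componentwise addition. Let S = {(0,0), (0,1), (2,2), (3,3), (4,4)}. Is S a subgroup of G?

No

(4,4) ∈ S but its inverse (1,1) ∉ S, so S is not a subgroup.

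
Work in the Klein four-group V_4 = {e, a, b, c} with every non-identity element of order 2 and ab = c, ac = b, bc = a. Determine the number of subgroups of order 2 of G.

3

|G| = 4 and 2 | 4, so subgroups of order 2 are possible by Lagrange.
The subgroups of order 2 are: {e, a}; {e, b}; {e, c}.
So G has 3 subgroups of order 2.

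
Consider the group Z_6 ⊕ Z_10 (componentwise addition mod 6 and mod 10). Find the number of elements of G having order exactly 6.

6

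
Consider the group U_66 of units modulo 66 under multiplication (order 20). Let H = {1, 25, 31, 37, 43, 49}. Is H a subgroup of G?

|H| = 6 does not divide |G| = 20, so by Lagrange H is not a subgroup.

No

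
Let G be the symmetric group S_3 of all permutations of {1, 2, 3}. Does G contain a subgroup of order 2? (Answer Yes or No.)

Yes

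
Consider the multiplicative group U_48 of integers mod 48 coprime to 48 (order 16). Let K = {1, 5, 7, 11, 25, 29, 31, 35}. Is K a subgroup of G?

|K| = 8 divides |G| = 16, consistent with Lagrange.
K contains the identity, every element's inverse is in K, and K is closed under ·: it is a subgroup.

Yes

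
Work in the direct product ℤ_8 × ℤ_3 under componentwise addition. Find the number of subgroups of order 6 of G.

|G| = 24 and 6 | 24, so subgroups of order 6 are possible by Lagrange.
The subgroups of order 6 are: {(0,0), (0,1), (0,2), (4,0), (4,1), (4,2)}.
So G has 1 subgroup of order 6.

1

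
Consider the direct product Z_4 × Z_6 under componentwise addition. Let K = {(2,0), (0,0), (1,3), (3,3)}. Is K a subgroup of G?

Yes

|K| = 4 divides |G| = 24, consistent with Lagrange.
K contains the identity, every element's inverse is in K, and K is closed under +: it is a subgroup.
In fact K = ⟨(3,3)⟩.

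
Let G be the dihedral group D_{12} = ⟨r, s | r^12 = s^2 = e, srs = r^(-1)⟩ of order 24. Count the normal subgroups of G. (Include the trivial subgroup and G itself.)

G has 34 subgroups. Checking conjugation-invariance by order — order 1: 1/1 normal; order 2: 1/13 normal; order 3: 1/1 normal; order 4: 1/7 normal; order 6: 1/5 normal; order 8: 0/3 normal; order 12: 3/3 normal; order 24: 1/1 normal.
Total normal subgroups: 9.

9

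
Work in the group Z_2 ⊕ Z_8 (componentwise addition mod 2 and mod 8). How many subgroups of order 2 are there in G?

3

|G| = 16 and 2 | 16, so subgroups of order 2 are possible by Lagrange.
The subgroups of order 2 are: {(0,0), (0,4)}; {(0,0), (1,0)}; {(0,0), (1,4)}.
So G has 3 subgroups of order 2.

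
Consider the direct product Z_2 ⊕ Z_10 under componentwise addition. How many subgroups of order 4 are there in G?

|G| = 20 and 4 | 20, so subgroups of order 4 are possible by Lagrange.
The subgroups of order 4 are: {(0,0), (0,5), (1,0), (1,5)}.
So G has 1 subgroup of order 4.

1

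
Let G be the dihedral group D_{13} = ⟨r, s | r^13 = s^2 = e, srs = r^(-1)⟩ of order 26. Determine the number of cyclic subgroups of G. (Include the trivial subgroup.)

Group the elements of G by the cyclic subgroup they generate; each cyclic subgroup of order d accounts for φ(d) elements.
Cyclic subgroups by order — order 1: 1; order 2: 13; order 13: 1.
Total: 15.

15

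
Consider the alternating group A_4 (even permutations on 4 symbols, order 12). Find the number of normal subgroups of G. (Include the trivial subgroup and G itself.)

3

G has 10 subgroups. Checking conjugation-invariance by order — order 1: 1/1 normal; order 2: 0/3 normal; order 3: 0/4 normal; order 4: 1/1 normal; order 12: 1/1 normal.
Total normal subgroups: 3.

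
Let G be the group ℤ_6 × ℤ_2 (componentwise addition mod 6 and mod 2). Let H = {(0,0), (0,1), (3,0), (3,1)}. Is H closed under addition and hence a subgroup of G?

Yes

|H| = 4 divides |G| = 12, consistent with Lagrange.
H contains the identity, every element's inverse is in H, and H is closed under +: it is a subgroup.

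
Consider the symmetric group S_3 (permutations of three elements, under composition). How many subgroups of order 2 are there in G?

3

|G| = 6 and 2 | 6, so subgroups of order 2 are possible by Lagrange.
The subgroups of order 2 are: {e, (1 2)}; {e, (1 3)}; {e, (2 3)}.
So G has 3 subgroups of order 2.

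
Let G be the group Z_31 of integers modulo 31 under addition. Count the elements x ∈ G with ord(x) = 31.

30

In a cyclic group of order 31, the number of elements of order d (for d | 31) is φ(d).
φ(31) = 30.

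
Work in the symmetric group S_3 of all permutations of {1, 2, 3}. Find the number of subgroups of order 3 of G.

1

|G| = 6 and 3 | 6, so subgroups of order 3 are possible by Lagrange.
The subgroups of order 3 are: {e, (1 2 3), (1 3 2)}.
So G has 1 subgroup of order 3.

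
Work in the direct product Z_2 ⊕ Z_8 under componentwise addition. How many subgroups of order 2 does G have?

3

|G| = 16 and 2 | 16, so subgroups of order 2 are possible by Lagrange.
The subgroups of order 2 are: {(0,0), (0,4)}; {(0,0), (1,0)}; {(0,0), (1,4)}.
So G has 3 subgroups of order 2.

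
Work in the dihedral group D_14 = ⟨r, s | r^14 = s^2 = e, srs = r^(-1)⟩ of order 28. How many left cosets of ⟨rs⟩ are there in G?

|⟨rs⟩| = 2 and |G| = 28.
By Lagrange, [G : H] = |G|/|H| = 28/2 = 14.

14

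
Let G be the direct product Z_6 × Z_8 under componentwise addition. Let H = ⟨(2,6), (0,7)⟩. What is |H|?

24

|⟨(2,6)⟩| = 12 and |⟨(0,7)⟩| = 8, so |H| is a multiple of lcm(12, 8) = 24 and divides |G| = 48.
Closing under the operation: H = {(0,0), (0,1), (0,2), (0,3), (0,4), (0,5), (0,6), (0,7), (2,0), (2,1), (2,2), (2,3), (2,4), (2,5), (2,6), (2,7), (4,0), (4,1), (4,2), (4,3), (4,4), (4,5), (4,6), (4,7)}, so |H| = 24.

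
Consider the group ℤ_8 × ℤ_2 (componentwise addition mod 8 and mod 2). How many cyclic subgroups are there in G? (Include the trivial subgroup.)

8

Each element a generates a cyclic subgroup ⟨a⟩; distinct elements may generate the same one (a cyclic group of order d has φ(d) generators).
Cyclic subgroups by order — order 1: 1; order 2: 3; order 4: 2; order 8: 2.
Total: 8.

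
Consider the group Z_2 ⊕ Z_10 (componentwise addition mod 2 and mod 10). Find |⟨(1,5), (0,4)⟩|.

|⟨(1,5)⟩| = 2 and |⟨(0,4)⟩| = 5, so |H| is a multiple of lcm(2, 5) = 10 and divides |G| = 20.
Closing under the operation: H = {(0,0), (0,2), (0,4), (0,6), (0,8), (1,1), (1,3), (1,5), (1,7), (1,9)}, so |H| = 10.

10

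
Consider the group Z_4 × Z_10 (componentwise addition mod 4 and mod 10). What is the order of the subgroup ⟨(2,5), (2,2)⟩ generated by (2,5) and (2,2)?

|⟨(2,5)⟩| = 2 and |⟨(2,2)⟩| = 10, so |H| is a multiple of lcm(2, 10) = 10 and divides |G| = 40.
Closing under the operation: H = {(0,0), (0,1), (0,2), (0,3), (0,4), (0,5), (0,6), (0,7), (0,8), (0,9), (2,0), (2,1), (2,2), (2,3), (2,4), (2,5), (2,6), (2,7), (2,8), (2,9)}, so |H| = 20.

20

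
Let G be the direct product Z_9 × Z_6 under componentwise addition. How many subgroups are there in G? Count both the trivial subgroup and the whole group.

|G| = 54, so by Lagrange every subgroup order divides 54. Divisors: 1, 2, 3, 6, 9, 18, 27, 54.
Subgroups by order — order 1: 1; order 2: 1; order 3: 4; order 6: 4; order 9: 4; order 18: 4; order 27: 1; order 54: 1.
Total: 1 + 1 + 4 + 4 + 4 + 4 + 1 + 1 = 20.

20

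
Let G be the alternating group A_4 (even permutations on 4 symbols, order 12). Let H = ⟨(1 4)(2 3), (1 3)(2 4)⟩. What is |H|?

4

|⟨(1 4)(2 3)⟩| = 2 and |⟨(1 3)(2 4)⟩| = 2, so |H| is a multiple of lcm(2, 2) = 2 and divides |G| = 12.
Closing under the operation: H = {e, (1 2)(3 4), (1 3)(2 4), (1 4)(2 3)}, so |H| = 4.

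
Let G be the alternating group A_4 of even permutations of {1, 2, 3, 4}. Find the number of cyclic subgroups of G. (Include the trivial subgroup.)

8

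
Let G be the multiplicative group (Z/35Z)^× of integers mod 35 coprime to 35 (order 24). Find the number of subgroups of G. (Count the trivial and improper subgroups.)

|G| = 24, so by Lagrange every subgroup order divides 24. Divisors: 1, 2, 3, 4, 6, 8, 12, 24.
Subgroups by order — order 1: 1; order 2: 3; order 3: 1; order 4: 3; order 6: 3; order 8: 1; order 12: 3; order 24: 1.
Total: 1 + 3 + 1 + 3 + 3 + 1 + 3 + 1 = 16.

16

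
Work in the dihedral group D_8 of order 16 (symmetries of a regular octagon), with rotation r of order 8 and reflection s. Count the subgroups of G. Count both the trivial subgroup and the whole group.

19

|G| = 16, so by Lagrange every subgroup order divides 16. Divisors: 1, 2, 4, 8, 16.
Subgroups by order — order 1: 1; order 2: 9; order 4: 5; order 8: 3; order 16: 1.
Total: 1 + 9 + 5 + 3 + 1 = 19.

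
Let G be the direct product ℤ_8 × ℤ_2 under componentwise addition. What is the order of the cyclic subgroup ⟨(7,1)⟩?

The order of (7,1) in Z_8 × Z_2 is lcm(ord(7) in Z_8, ord(1) in Z_2).
ord(7) = 8 and ord(1) = 2, so |⟨(7,1)⟩| = lcm(8, 2) = 8.

8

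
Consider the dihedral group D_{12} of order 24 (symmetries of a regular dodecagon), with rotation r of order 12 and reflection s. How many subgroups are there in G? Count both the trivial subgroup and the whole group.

|G| = 24, so by Lagrange every subgroup order divides 24. Divisors: 1, 2, 3, 4, 6, 8, 12, 24.
Subgroups by order — order 1: 1; order 2: 13; order 3: 1; order 4: 7; order 6: 5; order 8: 3; order 12: 3; order 24: 1.
Total: 1 + 13 + 1 + 7 + 5 + 3 + 3 + 1 = 34.

34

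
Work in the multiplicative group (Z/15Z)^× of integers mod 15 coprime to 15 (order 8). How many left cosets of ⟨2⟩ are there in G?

2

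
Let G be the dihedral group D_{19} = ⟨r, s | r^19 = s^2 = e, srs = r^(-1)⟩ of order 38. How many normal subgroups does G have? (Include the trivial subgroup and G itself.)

3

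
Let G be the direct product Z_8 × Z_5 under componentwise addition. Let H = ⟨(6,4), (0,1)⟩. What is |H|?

20

|⟨(6,4)⟩| = 20 and |⟨(0,1)⟩| = 5, so |H| is a multiple of lcm(20, 5) = 20 and divides |G| = 40.
Closing under the operation: H = {(0,0), (0,1), (0,2), (0,3), (0,4), (2,0), (2,1), (2,2), (2,3), (2,4), (4,0), (4,1), (4,2), (4,3), (4,4), (6,0), (6,1), (6,2), (6,3), (6,4)}, so |H| = 20.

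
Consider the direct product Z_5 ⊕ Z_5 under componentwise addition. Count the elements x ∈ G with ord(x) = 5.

An element (a,b) has order lcm(ord(a), ord(b)); count pairs with lcm equal to 5.
Enumerating gives 24 such elements.

24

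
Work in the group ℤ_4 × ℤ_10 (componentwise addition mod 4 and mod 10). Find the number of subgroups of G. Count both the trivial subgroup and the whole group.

16

|G| = 40, so by Lagrange every subgroup order divides 40. Divisors: 1, 2, 4, 5, 8, 10, 20, 40.
Subgroups by order — order 1: 1; order 2: 3; order 4: 3; order 5: 1; order 8: 1; order 10: 3; order 20: 3; order 40: 1.
Total: 1 + 3 + 3 + 1 + 1 + 3 + 3 + 1 = 16.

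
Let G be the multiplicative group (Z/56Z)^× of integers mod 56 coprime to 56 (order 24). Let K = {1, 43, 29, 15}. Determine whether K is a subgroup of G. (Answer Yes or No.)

Yes

|K| = 4 divides |G| = 24, consistent with Lagrange.
K contains the identity, every element's inverse is in K, and K is closed under ·: it is a subgroup.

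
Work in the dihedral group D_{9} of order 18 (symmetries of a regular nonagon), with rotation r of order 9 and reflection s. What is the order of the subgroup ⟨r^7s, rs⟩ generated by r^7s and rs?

6

|⟨r^7s⟩| = 2 and |⟨rs⟩| = 2, so |H| is a multiple of lcm(2, 2) = 2 and divides |G| = 18.
Closing under the operation: H = {e, r^3, r^6, rs, r^4s, r^7s}, so |H| = 6.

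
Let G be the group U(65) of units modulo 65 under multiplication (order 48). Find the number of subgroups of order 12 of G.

7

|G| = 48 and 12 | 48, so subgroups of order 12 are possible by Lagrange.
The subgroups of order 12 are: {1, 6, 11, 16, 21, 31, 36, 41, 46, 51, 56, 61}; {1, 9, 12, 14, 16, 17, 23, 29, 38, 43, 61, 62}; {1, 3, 9, 14, 16, 22, 27, 29, 42, 48, 53, 61}; {1, 4, 9, 14, 16, 29, 36, 49, 51, 56, 61, 64}; … (7 in all).
So G has 7 subgroups of order 12.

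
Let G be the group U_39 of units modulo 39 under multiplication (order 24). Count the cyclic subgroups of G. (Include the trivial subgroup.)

A cyclic subgroup of order d is generated by each of its φ(d) elements of order d, so the cyclic subgroups of order d number (#elements of order d)/φ(d).
Cyclic subgroups by order — order 1: 1; order 2: 3; order 3: 1; order 4: 2; order 6: 3; order 12: 2.
Total: 12.

12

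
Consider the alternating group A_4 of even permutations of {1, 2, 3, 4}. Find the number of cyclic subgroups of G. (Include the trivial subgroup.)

A cyclic subgroup of order d is generated by each of its φ(d) elements of order d, so the cyclic subgroups of order d number (#elements of order d)/φ(d).
Cyclic subgroups by order — order 1: 1; order 2: 3; order 3: 4.
Total: 8.

8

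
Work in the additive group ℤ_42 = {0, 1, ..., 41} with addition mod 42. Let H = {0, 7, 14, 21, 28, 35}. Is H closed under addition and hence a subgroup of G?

Yes

|H| = 6 divides |G| = 42, consistent with Lagrange.
H contains the identity, every element's inverse is in H, and H is closed under +: it is a subgroup.
In fact H = ⟨35⟩.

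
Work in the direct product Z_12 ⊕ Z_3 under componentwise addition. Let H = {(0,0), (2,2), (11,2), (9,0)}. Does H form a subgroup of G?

(9,0) ∈ H but its inverse (3,0) ∉ H, so H is not a subgroup.

No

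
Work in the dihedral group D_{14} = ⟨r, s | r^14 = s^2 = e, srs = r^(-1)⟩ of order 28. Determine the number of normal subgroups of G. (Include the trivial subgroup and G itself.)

G has 28 subgroups. Checking conjugation-invariance by order — order 1: 1/1 normal; order 2: 1/15 normal; order 4: 0/7 normal; order 7: 1/1 normal; order 14: 3/3 normal; order 28: 1/1 normal.
Total normal subgroups: 7.

7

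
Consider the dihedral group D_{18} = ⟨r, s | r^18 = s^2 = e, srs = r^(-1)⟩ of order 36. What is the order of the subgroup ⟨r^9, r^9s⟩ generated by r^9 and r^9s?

4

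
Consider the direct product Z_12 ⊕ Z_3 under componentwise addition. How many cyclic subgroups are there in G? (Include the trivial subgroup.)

15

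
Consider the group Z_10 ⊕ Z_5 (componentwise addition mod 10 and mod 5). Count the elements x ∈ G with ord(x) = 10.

24

An element (a,b) has order lcm(ord(a), ord(b)); count pairs with lcm equal to 10.
Enumerating gives 24 such elements.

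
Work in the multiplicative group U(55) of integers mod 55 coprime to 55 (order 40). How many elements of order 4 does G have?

4

The elements of order 4 are: 12, 23, 32, 43.
That's 4.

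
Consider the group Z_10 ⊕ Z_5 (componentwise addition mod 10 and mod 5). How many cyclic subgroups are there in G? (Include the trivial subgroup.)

14

Group the elements of G by the cyclic subgroup they generate; each cyclic subgroup of order d accounts for φ(d) elements.
Cyclic subgroups by order — order 1: 1; order 2: 1; order 5: 6; order 10: 6.
Total: 14.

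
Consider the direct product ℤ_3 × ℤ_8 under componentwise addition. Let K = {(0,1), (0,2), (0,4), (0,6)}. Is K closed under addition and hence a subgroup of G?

No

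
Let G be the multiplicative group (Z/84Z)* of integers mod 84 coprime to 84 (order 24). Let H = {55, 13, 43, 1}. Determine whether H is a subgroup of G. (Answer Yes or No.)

|H| = 4 divides |G| = 24, consistent with Lagrange.
H contains the identity, every element's inverse is in H, and H is closed under ·: it is a subgroup.

Yes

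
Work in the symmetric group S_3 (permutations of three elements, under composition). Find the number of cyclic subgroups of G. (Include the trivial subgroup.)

A cyclic subgroup of order d is generated by each of its φ(d) elements of order d, so the cyclic subgroups of order d number (#elements of order d)/φ(d).
Cyclic subgroups by order — order 1: 1; order 2: 3; order 3: 1.
Total: 5.

5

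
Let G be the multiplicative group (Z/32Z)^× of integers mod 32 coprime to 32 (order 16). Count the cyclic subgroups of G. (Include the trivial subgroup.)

8

Group the elements of G by the cyclic subgroup they generate; each cyclic subgroup of order d accounts for φ(d) elements.
Cyclic subgroups by order — order 1: 1; order 2: 3; order 4: 2; order 8: 2.
Total: 8.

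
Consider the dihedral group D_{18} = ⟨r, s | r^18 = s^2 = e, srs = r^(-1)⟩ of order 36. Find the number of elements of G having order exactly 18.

6

The elements of order 18 are: r, r^5, r^7, r^11, r^13, r^17.
That's 6.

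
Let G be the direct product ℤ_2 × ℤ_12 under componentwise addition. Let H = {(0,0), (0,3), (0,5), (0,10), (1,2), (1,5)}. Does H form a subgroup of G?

(1,2) ∈ H but its inverse (1,10) ∉ H, so H is not a subgroup.

No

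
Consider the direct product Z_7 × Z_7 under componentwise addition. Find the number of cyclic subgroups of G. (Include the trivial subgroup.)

9

Each element a generates a cyclic subgroup ⟨a⟩; distinct elements may generate the same one (a cyclic group of order d has φ(d) generators).
Cyclic subgroups by order — order 1: 1; order 7: 8.
Total: 9.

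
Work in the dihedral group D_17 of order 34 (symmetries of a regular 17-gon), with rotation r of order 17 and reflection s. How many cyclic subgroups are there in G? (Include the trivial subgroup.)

Group the elements of G by the cyclic subgroup they generate; each cyclic subgroup of order d accounts for φ(d) elements.
Cyclic subgroups by order — order 1: 1; order 2: 17; order 17: 1.
Total: 19.

19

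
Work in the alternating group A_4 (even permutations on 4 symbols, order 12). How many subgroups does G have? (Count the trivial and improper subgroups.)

10

|G| = 12, so by Lagrange every subgroup order divides 12. Divisors: 1, 2, 3, 4, 6, 12.
Subgroups by order — order 1: 1; order 2: 3; order 3: 4; order 4: 1; order 6: 0; order 12: 1.
Total: 1 + 3 + 4 + 1 + 0 + 1 = 10.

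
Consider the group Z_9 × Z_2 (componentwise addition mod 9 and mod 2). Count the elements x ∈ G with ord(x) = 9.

6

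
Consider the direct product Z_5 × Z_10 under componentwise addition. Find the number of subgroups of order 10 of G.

|G| = 50 and 10 | 50, so subgroups of order 10 are possible by Lagrange.
The subgroups of order 10 are: {(0,0), (0,1), (0,2), (0,3), (0,4), (0,5), (0,6), (0,7), (0,8), (0,9)}; {(0,0), (0,5), (1,0), (1,5), (2,0), (2,5), (3,0), (3,5), (4,0), (4,5)}; {(0,0), (0,5), (1,1), (1,6), (2,2), (2,7), (3,3), (3,8), (4,4), (4,9)}; {(0,0), (0,5), (1,2), (1,7), (2,4), (2,9), (3,1), (3,6), (4,3), (4,8)}; … (6 in all).
So G has 6 subgroups of order 10.

6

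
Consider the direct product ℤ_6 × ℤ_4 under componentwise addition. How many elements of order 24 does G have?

An element (a,b) has order lcm(ord(a), ord(b)); count pairs with lcm equal to 24.
Enumerating gives 0 such elements.

0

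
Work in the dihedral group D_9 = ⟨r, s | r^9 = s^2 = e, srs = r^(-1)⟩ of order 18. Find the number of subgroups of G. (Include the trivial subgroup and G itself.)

16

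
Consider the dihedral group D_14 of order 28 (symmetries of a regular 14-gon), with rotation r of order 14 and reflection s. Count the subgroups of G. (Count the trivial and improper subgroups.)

|G| = 28, so by Lagrange every subgroup order divides 28. Divisors: 1, 2, 4, 7, 14, 28.
Subgroups by order — order 1: 1; order 2: 15; order 4: 7; order 7: 1; order 14: 3; order 28: 1.
Total: 1 + 15 + 7 + 1 + 3 + 1 = 28.

28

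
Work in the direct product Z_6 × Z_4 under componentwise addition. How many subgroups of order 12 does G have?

3

|G| = 24 and 12 | 24, so subgroups of order 12 are possible by Lagrange.
The subgroups of order 12 are: {(0,0), (0,1), (0,2), (0,3), (2,0), (2,1), (2,2), (2,3), (4,0), (4,1), (4,2), (4,3)}; {(0,0), (0,2), (1,0), (1,2), (2,0), (2,2), (3,0), (3,2), (4,0), (4,2), (5,0), (5,2)}; {(0,0), (0,2), (1,1), (1,3), (2,0), (2,2), (3,1), (3,3), (4,0), (4,2), (5,1), (5,3)}.
So G has 3 subgroups of order 12.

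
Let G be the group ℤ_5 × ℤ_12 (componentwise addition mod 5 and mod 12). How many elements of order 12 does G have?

An element (a,b) has order lcm(ord(a), ord(b)); count pairs with lcm equal to 12.
Enumerating gives 4 such elements.

4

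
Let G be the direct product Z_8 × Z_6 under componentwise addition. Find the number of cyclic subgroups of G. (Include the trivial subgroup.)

16

Group the elements of G by the cyclic subgroup they generate; each cyclic subgroup of order d accounts for φ(d) elements.
Cyclic subgroups by order — order 1: 1; order 2: 3; order 3: 1; order 4: 2; order 6: 3; order 8: 2; order 12: 2; order 24: 2.
Total: 16.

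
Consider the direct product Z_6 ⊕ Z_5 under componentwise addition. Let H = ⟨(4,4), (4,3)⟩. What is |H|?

15

|⟨(4,4)⟩| = 15 and |⟨(4,3)⟩| = 15, so |H| is a multiple of lcm(15, 15) = 15 and divides |G| = 30.
Closing under the operation: H = {(0,0), (0,1), (0,2), (0,3), (0,4), (2,0), (2,1), (2,2), (2,3), (2,4), (4,0), (4,1), (4,2), (4,3), (4,4)}, so |H| = 15.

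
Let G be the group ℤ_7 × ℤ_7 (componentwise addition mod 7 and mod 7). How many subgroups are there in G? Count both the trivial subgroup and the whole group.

10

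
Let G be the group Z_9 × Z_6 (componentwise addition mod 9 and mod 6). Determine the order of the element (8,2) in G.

9

The order of (8,2) in Z_9 × Z_6 is lcm(ord(8) in Z_9, ord(2) in Z_6).
ord(8) = 9 and ord(2) = 3, so |⟨(8,2)⟩| = lcm(9, 3) = 9.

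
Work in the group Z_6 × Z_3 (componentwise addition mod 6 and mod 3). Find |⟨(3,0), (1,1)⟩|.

6

|⟨(3,0)⟩| = 2 and |⟨(1,1)⟩| = 6, so |H| is a multiple of lcm(2, 6) = 6 and divides |G| = 18.
Closing under the operation: H = {(0,0), (1,1), (2,2), (3,0), (4,1), (5,2)}, so |H| = 6.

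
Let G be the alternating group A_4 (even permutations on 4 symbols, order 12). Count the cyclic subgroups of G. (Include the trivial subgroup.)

Each element a generates a cyclic subgroup ⟨a⟩; distinct elements may generate the same one (a cyclic group of order d has φ(d) generators).
Cyclic subgroups by order — order 1: 1; order 2: 3; order 3: 4.
Total: 8.

8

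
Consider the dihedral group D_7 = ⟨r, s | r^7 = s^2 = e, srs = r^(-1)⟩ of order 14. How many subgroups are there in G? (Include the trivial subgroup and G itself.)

10

|G| = 14, so by Lagrange every subgroup order divides 14. Divisors: 1, 2, 7, 14.
Subgroups by order — order 1: 1; order 2: 7; order 7: 1; order 14: 1.
Total: 1 + 7 + 1 + 1 = 10.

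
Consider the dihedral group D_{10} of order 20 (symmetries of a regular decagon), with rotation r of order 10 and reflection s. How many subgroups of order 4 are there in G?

|G| = 20 and 4 | 20, so subgroups of order 4 are possible by Lagrange.
The subgroups of order 4 are: {e, r^5, r^2s, r^7s}; {e, r^5, r^3s, r^8s}; {e, r^5, r^4s, r^9s}; {e, r^5, s, r^5s}; … (5 in all).
So G has 5 subgroups of order 4.

5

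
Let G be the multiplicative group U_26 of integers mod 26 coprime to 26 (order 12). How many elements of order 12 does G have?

4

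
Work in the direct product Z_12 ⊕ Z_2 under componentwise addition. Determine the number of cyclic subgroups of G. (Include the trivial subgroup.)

12

Group the elements of G by the cyclic subgroup they generate; each cyclic subgroup of order d accounts for φ(d) elements.
Cyclic subgroups by order — order 1: 1; order 2: 3; order 3: 1; order 4: 2; order 6: 3; order 12: 2.
Total: 12.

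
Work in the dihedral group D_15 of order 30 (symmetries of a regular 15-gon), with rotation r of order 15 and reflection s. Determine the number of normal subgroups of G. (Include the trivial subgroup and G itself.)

G has 28 subgroups. Checking conjugation-invariance by order — order 1: 1/1 normal; order 2: 0/15 normal; order 3: 1/1 normal; order 5: 1/1 normal; order 6: 0/5 normal; order 10: 0/3 normal; order 15: 1/1 normal; order 30: 1/1 normal.
Total normal subgroups: 5.

5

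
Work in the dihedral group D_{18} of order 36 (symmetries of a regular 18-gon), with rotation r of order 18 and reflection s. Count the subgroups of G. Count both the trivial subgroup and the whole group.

45

|G| = 36, so by Lagrange every subgroup order divides 36. Divisors: 1, 2, 3, 4, 6, 9, 12, 18, 36.
Subgroups by order — order 1: 1; order 2: 19; order 3: 1; order 4: 9; order 6: 7; order 9: 1; order 12: 3; order 18: 3; order 36: 1.
Total: 1 + 19 + 1 + 9 + 7 + 1 + 3 + 3 + 1 = 45.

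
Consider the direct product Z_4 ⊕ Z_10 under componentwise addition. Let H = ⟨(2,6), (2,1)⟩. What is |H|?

|⟨(2,6)⟩| = 10 and |⟨(2,1)⟩| = 10, so |H| is a multiple of lcm(10, 10) = 10 and divides |G| = 40.
Closing under the operation: H = {(0,0), (0,1), (0,2), (0,3), (0,4), (0,5), (0,6), (0,7), (0,8), (0,9), (2,0), (2,1), (2,2), (2,3), (2,4), (2,5), (2,6), (2,7), (2,8), (2,9)}, so |H| = 20.

20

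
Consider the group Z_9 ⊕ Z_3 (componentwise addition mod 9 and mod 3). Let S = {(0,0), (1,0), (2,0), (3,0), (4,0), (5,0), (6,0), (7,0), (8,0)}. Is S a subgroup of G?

Yes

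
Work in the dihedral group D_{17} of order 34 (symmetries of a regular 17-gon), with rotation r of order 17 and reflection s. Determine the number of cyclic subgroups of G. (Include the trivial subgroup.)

19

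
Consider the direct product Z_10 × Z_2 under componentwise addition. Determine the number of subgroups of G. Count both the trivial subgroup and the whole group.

10

|G| = 20, so by Lagrange every subgroup order divides 20. Divisors: 1, 2, 4, 5, 10, 20.
Subgroups by order — order 1: 1; order 2: 3; order 4: 1; order 5: 1; order 10: 3; order 20: 1.
Total: 1 + 3 + 1 + 1 + 3 + 1 = 10.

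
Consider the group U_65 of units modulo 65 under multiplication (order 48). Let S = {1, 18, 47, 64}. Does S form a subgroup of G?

Yes

|S| = 4 divides |G| = 48, consistent with Lagrange.
S contains the identity, every element's inverse is in S, and S is closed under ·: it is a subgroup.
In fact S = ⟨18⟩.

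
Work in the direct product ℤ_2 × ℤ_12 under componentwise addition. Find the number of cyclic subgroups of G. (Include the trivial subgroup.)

12

Each element a generates a cyclic subgroup ⟨a⟩; distinct elements may generate the same one (a cyclic group of order d has φ(d) generators).
Cyclic subgroups by order — order 1: 1; order 2: 3; order 3: 1; order 4: 2; order 6: 3; order 12: 2.
Total: 12.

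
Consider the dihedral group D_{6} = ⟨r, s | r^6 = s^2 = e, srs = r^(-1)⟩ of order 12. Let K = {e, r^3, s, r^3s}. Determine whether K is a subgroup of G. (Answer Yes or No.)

Yes

|K| = 4 divides |G| = 12, consistent with Lagrange.
K contains the identity, every element's inverse is in K, and K is closed under ·: it is a subgroup.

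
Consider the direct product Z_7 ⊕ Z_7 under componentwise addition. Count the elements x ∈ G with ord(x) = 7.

An element (a,b) has order lcm(ord(a), ord(b)); count pairs with lcm equal to 7.
Enumerating gives 48 such elements.

48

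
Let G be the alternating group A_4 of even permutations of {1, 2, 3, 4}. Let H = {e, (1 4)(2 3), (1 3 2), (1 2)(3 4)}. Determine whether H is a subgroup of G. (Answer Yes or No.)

No

(1 3 2) ∈ H but its inverse (1 2 3) ∉ H, so H is not a subgroup.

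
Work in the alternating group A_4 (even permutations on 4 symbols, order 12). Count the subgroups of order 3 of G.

4

|G| = 12 and 3 | 12, so subgroups of order 3 are possible by Lagrange.
The subgroups of order 3 are: {e, (1 2 3), (1 3 2)}; {e, (1 2 4), (1 4 2)}; {e, (1 3 4), (1 4 3)}; {e, (2 3 4), (2 4 3)}.
So G has 4 subgroups of order 3.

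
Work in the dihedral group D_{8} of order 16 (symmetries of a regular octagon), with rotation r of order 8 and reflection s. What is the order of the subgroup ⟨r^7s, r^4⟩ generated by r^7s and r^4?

4

|⟨r^7s⟩| = 2 and |⟨r^4⟩| = 2, so |H| is a multiple of lcm(2, 2) = 2 and divides |G| = 16.
Closing under the operation: H = {e, r^4, r^3s, r^7s}, so |H| = 4.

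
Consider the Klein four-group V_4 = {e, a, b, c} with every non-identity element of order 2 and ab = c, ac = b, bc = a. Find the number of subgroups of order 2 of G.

3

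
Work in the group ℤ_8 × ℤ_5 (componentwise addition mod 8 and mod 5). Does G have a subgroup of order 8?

Yes

8 | 40. A subgroup of order 8 is {(0,0), (1,0), (2,0), (3,0), (4,0), (5,0), (6,0), (7,0)}.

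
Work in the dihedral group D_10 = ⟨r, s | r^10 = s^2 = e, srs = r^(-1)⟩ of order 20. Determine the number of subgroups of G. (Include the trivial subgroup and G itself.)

22

|G| = 20, so by Lagrange every subgroup order divides 20. Divisors: 1, 2, 4, 5, 10, 20.
Subgroups by order — order 1: 1; order 2: 11; order 4: 5; order 5: 1; order 10: 3; order 20: 1.
Total: 1 + 11 + 5 + 1 + 3 + 1 = 22.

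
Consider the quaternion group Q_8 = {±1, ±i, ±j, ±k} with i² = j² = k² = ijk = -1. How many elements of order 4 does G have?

6

The elements of order 4 are: i, -i, j, -j, k, -k.
That's 6.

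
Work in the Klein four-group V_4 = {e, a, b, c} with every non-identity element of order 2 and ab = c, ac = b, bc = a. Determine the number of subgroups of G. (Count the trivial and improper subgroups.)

|G| = 4, so by Lagrange every subgroup order divides 4. Divisors: 1, 2, 4.
Subgroups by order — order 1: 1; order 2: 3; order 4: 1.
Total: 1 + 3 + 1 = 5.

5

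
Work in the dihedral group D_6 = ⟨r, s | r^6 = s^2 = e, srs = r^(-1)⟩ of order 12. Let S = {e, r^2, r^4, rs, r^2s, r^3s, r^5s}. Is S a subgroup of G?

No

|S| = 7 does not divide |G| = 12, so by Lagrange S is not a subgroup.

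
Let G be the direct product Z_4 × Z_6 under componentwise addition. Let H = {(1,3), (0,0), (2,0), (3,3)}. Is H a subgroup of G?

|H| = 4 divides |G| = 24, consistent with Lagrange.
H contains the identity, every element's inverse is in H, and H is closed under +: it is a subgroup.
In fact H = ⟨(3,3)⟩.

Yes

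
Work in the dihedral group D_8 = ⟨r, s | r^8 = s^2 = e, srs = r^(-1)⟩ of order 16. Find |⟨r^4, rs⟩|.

4

|⟨r^4⟩| = 2 and |⟨rs⟩| = 2, so |H| is a multiple of lcm(2, 2) = 2 and divides |G| = 16.
Closing under the operation: H = {e, r^4, rs, r^5s}, so |H| = 4.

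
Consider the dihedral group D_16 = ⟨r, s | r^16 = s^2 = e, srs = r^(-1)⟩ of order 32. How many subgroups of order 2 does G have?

17

|G| = 32 and 2 | 32, so subgroups of order 2 are possible by Lagrange.
The subgroups of order 2 are: {e, r^10s}; {e, r^11s}; {e, r^12s}; {e, r^13s}; … (17 in all).
So G has 17 subgroups of order 2.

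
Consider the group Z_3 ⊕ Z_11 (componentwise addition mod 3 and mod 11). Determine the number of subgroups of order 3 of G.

1

|G| = 33 and 3 | 33, so subgroups of order 3 are possible by Lagrange.
The subgroups of order 3 are: {(0,0), (1,0), (2,0)}.
So G has 1 subgroup of order 3.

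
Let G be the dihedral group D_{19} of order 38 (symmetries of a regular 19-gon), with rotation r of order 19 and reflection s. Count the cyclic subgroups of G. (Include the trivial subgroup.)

21

A cyclic subgroup of order d is generated by each of its φ(d) elements of order d, so the cyclic subgroups of order d number (#elements of order d)/φ(d).
Cyclic subgroups by order — order 1: 1; order 2: 19; order 19: 1.
Total: 21.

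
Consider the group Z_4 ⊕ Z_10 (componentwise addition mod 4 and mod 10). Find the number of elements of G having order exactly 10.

12

An element (a,b) has order lcm(ord(a), ord(b)); count pairs with lcm equal to 10.
Enumerating gives 12 such elements.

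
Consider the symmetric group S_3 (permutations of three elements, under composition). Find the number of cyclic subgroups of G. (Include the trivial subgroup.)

Each element a generates a cyclic subgroup ⟨a⟩; distinct elements may generate the same one (a cyclic group of order d has φ(d) generators).
Cyclic subgroups by order — order 1: 1; order 2: 3; order 3: 1.
Total: 5.

5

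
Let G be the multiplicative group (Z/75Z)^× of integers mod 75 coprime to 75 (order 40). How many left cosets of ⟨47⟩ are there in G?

|⟨47⟩| = 20 and |G| = 40.
By Lagrange, [G : H] = |G|/|H| = 40/20 = 2.

2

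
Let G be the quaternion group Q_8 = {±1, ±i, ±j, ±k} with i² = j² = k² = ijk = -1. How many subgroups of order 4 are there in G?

|G| = 8 and 4 | 8, so subgroups of order 4 are possible by Lagrange.
The subgroups of order 4 are: {1, -1, i, -i}; {1, -1, j, -j}; {1, -1, k, -k}.
So G has 3 subgroups of order 4.

3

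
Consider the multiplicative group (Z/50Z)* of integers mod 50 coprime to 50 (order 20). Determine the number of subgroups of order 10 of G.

|G| = 20 and 10 | 20, so subgroups of order 10 are possible by Lagrange.
The subgroups of order 10 are: {1, 9, 11, 19, 21, 29, 31, 39, 41, 49}.
So G has 1 subgroup of order 10.

1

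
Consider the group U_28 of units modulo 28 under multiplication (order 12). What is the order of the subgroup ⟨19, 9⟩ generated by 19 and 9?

|⟨19⟩| = 6 and |⟨9⟩| = 3, so |H| is a multiple of lcm(6, 3) = 6 and divides |G| = 12.
Closing under the operation: H = {1, 3, 9, 19, 25, 27}, so |H| = 6.

6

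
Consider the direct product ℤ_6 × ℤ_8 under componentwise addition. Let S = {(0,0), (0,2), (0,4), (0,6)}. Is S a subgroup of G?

Yes

|S| = 4 divides |G| = 48, consistent with Lagrange.
S contains the identity, every element's inverse is in S, and S is closed under +: it is a subgroup.
In fact S = ⟨(0,2)⟩.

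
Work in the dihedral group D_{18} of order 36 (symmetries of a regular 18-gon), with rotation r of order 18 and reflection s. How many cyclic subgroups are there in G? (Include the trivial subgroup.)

A cyclic subgroup of order d is generated by each of its φ(d) elements of order d, so the cyclic subgroups of order d number (#elements of order d)/φ(d).
Cyclic subgroups by order — order 1: 1; order 2: 19; order 3: 1; order 6: 1; order 9: 1; order 18: 1.
Total: 24.

24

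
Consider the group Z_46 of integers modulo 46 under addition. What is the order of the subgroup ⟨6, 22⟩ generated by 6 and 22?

23

|⟨6⟩| = 23 and |⟨22⟩| = 23, so |H| is a multiple of lcm(23, 23) = 23 and divides |G| = 46.
Closing under the operation: H = {0, 2, 4, 6, 8, 10, 12, 14, 16, 18, 20, 22, 24, 26, 28, 30, 32, 34, 36, 38, 40, 42, 44}, so |H| = 23.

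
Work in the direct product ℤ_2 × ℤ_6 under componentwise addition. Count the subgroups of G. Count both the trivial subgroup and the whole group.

10

|G| = 12, so by Lagrange every subgroup order divides 12. Divisors: 1, 2, 3, 4, 6, 12.
Subgroups by order — order 1: 1; order 2: 3; order 3: 1; order 4: 1; order 6: 3; order 12: 1.
Total: 1 + 3 + 1 + 1 + 3 + 1 = 10.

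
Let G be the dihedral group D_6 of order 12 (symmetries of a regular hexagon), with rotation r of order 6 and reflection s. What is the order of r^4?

3

Computing powers of r^4: the smallest k with (r^4)^k = e is k = 3.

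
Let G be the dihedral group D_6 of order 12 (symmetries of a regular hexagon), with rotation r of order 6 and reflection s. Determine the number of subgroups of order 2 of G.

7

|G| = 12 and 2 | 12, so subgroups of order 2 are possible by Lagrange.
The subgroups of order 2 are: {e, r^2s}; {e, r^3}; {e, r^3s}; {e, r^4s}; … (7 in all).
So G has 7 subgroups of order 2.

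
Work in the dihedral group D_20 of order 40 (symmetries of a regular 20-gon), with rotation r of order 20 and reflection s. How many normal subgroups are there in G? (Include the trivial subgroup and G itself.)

G has 48 subgroups. Checking conjugation-invariance by order — order 1: 1/1 normal; order 2: 1/21 normal; order 4: 1/11 normal; order 5: 1/1 normal; order 8: 0/5 normal; order 10: 1/5 normal; order 20: 3/3 normal; order 40: 1/1 normal.
Total normal subgroups: 9.

9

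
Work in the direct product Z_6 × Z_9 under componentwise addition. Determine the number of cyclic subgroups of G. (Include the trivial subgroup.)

16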